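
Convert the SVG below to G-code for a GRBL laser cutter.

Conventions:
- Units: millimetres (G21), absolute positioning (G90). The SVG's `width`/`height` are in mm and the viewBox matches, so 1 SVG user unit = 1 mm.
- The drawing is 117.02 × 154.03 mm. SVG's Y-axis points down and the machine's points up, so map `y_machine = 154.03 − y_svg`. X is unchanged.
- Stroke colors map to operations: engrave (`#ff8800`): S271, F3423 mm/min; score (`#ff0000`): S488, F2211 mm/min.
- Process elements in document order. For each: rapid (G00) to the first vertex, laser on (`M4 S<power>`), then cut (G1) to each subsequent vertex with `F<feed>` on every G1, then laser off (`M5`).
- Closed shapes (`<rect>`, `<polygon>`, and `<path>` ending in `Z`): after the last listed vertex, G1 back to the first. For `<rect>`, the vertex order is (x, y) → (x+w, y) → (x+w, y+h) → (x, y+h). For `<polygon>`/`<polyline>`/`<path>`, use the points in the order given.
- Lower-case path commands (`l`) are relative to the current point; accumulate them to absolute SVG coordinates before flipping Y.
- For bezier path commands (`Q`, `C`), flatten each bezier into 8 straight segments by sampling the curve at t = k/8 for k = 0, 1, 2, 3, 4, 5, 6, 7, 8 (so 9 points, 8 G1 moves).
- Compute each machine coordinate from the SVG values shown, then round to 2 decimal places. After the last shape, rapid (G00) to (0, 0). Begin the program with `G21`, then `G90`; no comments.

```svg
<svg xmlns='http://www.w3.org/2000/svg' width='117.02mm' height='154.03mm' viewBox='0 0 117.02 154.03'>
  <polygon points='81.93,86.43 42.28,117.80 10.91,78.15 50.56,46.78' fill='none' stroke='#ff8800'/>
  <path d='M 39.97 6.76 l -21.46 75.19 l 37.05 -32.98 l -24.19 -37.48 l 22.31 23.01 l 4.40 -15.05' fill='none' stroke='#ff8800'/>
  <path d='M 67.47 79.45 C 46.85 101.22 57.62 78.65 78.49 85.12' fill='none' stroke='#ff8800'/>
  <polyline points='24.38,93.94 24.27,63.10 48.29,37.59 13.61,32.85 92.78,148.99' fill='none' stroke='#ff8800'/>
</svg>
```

1 u = 1 mm; y_m = 154.03 − y.

[1] `<polygon>` regular polygon, #ff8800→engrave S271 F3423: (81.93,67.60) → (42.28,36.23) → (10.91,75.88) → (50.56,107.25) → (81.93,67.60) (closed)

[2] `<path>` open polyline, #ff8800→engrave S271 F3423: (39.97,147.27) → (18.51,72.08) → (55.56,105.06) → (31.37,142.54) → (53.68,119.53) → (58.08,134.58)

[3] `<path>` cubic bezier, #ff8800→engrave S271 F3423: (67.47,74.58) → (61.17,68.35) → (57.56,65.42) → (56.39,64.93) → (57.42,66.01) → (60.39,67.81) → (65.06,69.46) → (71.18,70.12) → (78.49,68.91)

[4] `<polyline>` open polyline, #ff8800→engrave S271 F3423: (24.38,60.09) → (24.27,90.93) → (48.29,116.44) → (13.61,121.18) → (92.78,5.04)

G21
G90
G00 X81.93 Y67.60
M4 S271
G1 X42.28 Y36.23 F3423
G1 X10.91 Y75.88 F3423
G1 X50.56 Y107.25 F3423
G1 X81.93 Y67.60 F3423
M5
G00 X39.97 Y147.27
M4 S271
G1 X18.51 Y72.08 F3423
G1 X55.56 Y105.06 F3423
G1 X31.37 Y142.54 F3423
G1 X53.68 Y119.53 F3423
G1 X58.08 Y134.58 F3423
M5
G00 X67.47 Y74.58
M4 S271
G1 X61.17 Y68.35 F3423
G1 X57.56 Y65.42 F3423
G1 X56.39 Y64.93 F3423
G1 X57.42 Y66.01 F3423
G1 X60.39 Y67.81 F3423
G1 X65.06 Y69.46 F3423
G1 X71.18 Y70.12 F3423
G1 X78.49 Y68.91 F3423
M5
G00 X24.38 Y60.09
M4 S271
G1 X24.27 Y90.93 F3423
G1 X48.29 Y116.44 F3423
G1 X13.61 Y121.18 F3423
G1 X92.78 Y5.04 F3423
M5
G00 X0.00 Y0.00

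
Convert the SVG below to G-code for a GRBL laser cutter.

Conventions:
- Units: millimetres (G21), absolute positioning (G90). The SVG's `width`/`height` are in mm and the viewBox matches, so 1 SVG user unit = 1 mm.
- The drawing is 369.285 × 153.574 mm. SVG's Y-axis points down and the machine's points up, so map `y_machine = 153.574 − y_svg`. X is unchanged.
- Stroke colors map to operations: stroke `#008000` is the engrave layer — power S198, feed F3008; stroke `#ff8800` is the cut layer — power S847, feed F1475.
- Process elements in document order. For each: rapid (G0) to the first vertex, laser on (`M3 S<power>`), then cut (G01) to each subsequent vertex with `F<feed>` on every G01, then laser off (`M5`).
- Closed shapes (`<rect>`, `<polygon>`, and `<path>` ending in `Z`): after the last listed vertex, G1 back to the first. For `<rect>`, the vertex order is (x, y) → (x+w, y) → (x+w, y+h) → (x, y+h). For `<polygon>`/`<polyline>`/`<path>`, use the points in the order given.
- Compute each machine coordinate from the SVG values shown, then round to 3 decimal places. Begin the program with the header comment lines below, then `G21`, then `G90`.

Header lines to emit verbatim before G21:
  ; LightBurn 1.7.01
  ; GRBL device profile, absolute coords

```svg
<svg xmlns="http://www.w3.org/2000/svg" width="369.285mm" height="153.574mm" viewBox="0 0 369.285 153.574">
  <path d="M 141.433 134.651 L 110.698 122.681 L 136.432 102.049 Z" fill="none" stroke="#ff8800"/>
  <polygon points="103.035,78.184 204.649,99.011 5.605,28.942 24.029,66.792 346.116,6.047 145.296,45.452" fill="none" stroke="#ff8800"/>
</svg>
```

viewBox `0 0 369.285 153.574` with mm width/height → 1 unit = 1 mm. Flip: y_m = 153.574 − y_svg.

**Shape 1** — `<path>` regular polygon, stroke `#ff8800` → cut (S847, F1475). Machine vertices: (141.433,18.923) → (110.698,30.893) → (136.432,51.525) → (141.433,18.923). Closed: final G1 returns to the first vertex.

**Shape 2** — `<polygon>` closed polygon, stroke `#ff8800` → cut (S847, F1475). Machine vertices: (103.035,75.390) → (204.649,54.563) → (5.605,124.632) → (24.029,86.782) → (346.116,147.527) → (145.296,108.122) → (103.035,75.390). Closed: final G1 returns to the first vertex.

; LightBurn 1.7.01
; GRBL device profile, absolute coords
G21
G90
G0 X141.433 Y18.923
M3 S847
G01 X110.698 Y30.893 F1475
G01 X136.432 Y51.525 F1475
G01 X141.433 Y18.923 F1475
M5
G0 X103.035 Y75.390
M3 S847
G01 X204.649 Y54.563 F1475
G01 X5.605 Y124.632 F1475
G01 X24.029 Y86.782 F1475
G01 X346.116 Y147.527 F1475
G01 X145.296 Y108.122 F1475
G01 X103.035 Y75.390 F1475
M5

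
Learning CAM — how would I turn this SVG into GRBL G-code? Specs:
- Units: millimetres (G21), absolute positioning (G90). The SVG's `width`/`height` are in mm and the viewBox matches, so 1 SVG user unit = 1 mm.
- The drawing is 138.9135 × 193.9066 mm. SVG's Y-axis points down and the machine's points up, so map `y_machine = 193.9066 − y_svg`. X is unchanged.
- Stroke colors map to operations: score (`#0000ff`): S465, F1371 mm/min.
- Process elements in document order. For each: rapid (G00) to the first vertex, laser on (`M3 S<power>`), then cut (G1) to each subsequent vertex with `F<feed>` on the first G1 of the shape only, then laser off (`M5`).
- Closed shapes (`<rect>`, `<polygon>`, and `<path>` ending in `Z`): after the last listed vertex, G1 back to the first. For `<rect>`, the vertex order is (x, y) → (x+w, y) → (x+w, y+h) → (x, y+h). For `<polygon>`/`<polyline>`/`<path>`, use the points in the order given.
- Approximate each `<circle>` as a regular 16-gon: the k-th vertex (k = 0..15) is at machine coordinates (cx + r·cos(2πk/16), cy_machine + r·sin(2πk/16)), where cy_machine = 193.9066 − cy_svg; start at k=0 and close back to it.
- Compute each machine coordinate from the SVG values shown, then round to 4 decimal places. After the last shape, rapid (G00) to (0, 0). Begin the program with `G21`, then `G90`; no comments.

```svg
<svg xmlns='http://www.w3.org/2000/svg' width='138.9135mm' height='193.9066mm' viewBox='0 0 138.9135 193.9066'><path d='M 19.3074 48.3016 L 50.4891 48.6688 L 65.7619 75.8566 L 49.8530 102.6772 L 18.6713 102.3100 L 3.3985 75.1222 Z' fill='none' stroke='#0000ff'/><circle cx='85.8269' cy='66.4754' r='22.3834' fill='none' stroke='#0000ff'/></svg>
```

Since the viewBox matches the mm dimensions, user units are millimetres directly. The only transform is the Y-flip y_m = 193.9066 − y_svg.

Shape 1 is a regular polygon drawn with `<path>`. Its stroke #0000ff means score at S465, F1371. After flipping Y the toolpath is (19.3074,145.6050) → (50.4891,145.2378) → (65.7619,118.0500) → (49.8530,91.2294) → (18.6713,91.5966) → (3.3985,118.7844) → (19.3074,145.6050), returning to the start.

Shape 2 is a circle drawn with `<circle>`. Its stroke #0000ff means score at S465, F1371. After flipping Y the toolpath is (108.2103,127.4312) → (106.5065,135.9970) → (101.6544,143.2587) → (94.3927,148.1108) → (85.8269,149.8146) → (77.2611,148.1108) → (69.9994,143.2587) → (65.1473,135.9970) → (63.4435,127.4312) → (65.1473,118.8654) → (69.9994,111.6037) → (77.2611,106.7516) → (85.8269,105.0478) → (94.3927,106.7516) → (101.6544,111.6037) → (106.5065,118.8654) → (108.2103,127.4312), returning to the start.

G21
G90
G00 X19.3074 Y145.6050
M3 S465
G1 X50.4891 Y145.2378 F1371
G1 X65.7619 Y118.0500
G1 X49.8530 Y91.2294
G1 X18.6713 Y91.5966
G1 X3.3985 Y118.7844
G1 X19.3074 Y145.6050
M5
G00 X108.2103 Y127.4312
M3 S465
G1 X106.5065 Y135.9970 F1371
G1 X101.6544 Y143.2587
G1 X94.3927 Y148.1108
G1 X85.8269 Y149.8146
G1 X77.2611 Y148.1108
G1 X69.9994 Y143.2587
G1 X65.1473 Y135.9970
G1 X63.4435 Y127.4312
G1 X65.1473 Y118.8654
G1 X69.9994 Y111.6037
G1 X77.2611 Y106.7516
G1 X85.8269 Y105.0478
G1 X94.3927 Y106.7516
G1 X101.6544 Y111.6037
G1 X106.5065 Y118.8654
G1 X108.2103 Y127.4312
M5
G00 X0.0000 Y0.0000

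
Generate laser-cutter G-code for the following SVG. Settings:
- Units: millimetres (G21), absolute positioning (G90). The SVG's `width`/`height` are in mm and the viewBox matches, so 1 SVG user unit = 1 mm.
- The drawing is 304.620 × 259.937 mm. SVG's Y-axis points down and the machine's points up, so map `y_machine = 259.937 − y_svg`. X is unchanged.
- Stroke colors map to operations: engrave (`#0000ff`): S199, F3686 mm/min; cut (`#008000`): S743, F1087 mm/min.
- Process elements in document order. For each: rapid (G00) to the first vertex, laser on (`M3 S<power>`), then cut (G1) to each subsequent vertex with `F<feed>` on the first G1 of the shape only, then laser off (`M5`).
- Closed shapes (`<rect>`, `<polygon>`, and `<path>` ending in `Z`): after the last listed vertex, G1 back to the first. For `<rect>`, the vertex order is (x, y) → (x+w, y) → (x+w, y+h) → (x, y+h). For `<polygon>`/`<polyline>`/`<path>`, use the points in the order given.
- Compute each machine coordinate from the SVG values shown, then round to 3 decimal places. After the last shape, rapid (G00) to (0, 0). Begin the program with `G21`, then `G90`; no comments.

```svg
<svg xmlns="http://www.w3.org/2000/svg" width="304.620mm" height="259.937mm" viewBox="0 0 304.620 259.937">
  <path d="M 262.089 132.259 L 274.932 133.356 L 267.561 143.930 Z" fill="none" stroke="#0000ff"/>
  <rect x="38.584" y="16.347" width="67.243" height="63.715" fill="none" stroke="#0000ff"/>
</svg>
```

G21
G90
G00 X262.089 Y127.678
M3 S199
G1 X274.932 Y126.581 F3686
G1 X267.561 Y116.007
G1 X262.089 Y127.678
M5
G00 X38.584 Y243.590
M3 S199
G1 X105.827 Y243.590 F3686
G1 X105.827 Y179.875
G1 X38.584 Y179.875
G1 X38.584 Y243.590
M5
G00 X0.000 Y0.000

Since the viewBox matches the mm dimensions, user units are millimetres directly. The only transform is the Y-flip y_m = 259.937 − y_svg.

Shape 1 is a regular polygon drawn with `<path>`. Its stroke #0000ff means engrave at S199, F3686. After flipping Y the toolpath is (262.089,127.678) → (274.932,126.581) → (267.561,116.007) → (262.089,127.678), returning to the start.

Shape 2 is a rectangle drawn with `<rect>`. Its stroke #0000ff means engrave at S199, F3686. After flipping Y the toolpath is (38.584,243.590) → (105.827,243.590) → (105.827,179.875) → (38.584,179.875) → (38.584,243.590), returning to the start.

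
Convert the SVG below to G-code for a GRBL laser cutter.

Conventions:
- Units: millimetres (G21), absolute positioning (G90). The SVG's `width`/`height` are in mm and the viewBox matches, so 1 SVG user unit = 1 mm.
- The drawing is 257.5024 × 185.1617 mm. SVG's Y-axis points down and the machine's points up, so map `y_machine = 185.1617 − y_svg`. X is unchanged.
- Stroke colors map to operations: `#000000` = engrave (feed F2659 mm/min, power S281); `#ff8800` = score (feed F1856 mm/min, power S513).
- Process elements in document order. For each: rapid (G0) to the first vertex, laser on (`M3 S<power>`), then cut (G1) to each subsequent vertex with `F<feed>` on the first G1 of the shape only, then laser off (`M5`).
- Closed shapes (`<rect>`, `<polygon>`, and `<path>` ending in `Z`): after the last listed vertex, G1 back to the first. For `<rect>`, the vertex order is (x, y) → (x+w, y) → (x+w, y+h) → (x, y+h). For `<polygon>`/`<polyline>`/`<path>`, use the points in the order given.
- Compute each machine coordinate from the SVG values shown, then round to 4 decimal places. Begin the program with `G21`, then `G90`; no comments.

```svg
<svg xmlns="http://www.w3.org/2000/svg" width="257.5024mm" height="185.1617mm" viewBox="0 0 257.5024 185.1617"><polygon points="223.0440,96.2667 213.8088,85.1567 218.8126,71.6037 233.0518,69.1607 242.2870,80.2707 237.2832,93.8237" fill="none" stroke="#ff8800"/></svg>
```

Since the viewBox matches the mm dimensions, user units are millimetres directly. The only transform is the Y-flip y_m = 185.1617 − y_svg.

Shape 1 is a regular polygon drawn with `<polygon>`. Its stroke #ff8800 means score at S513, F1856. After flipping Y the toolpath is (223.0440,88.8950) → (213.8088,100.0050) → (218.8126,113.5580) → (233.0518,116.0010) → (242.2870,104.8910) → (237.2832,91.3380) → (223.0440,88.8950), returning to the start.

G21
G90
G0 X223.0440 Y88.8950
M3 S513
G1 X213.8088 Y100.0050 F1856
G1 X218.8126 Y113.5580
G1 X233.0518 Y116.0010
G1 X242.2870 Y104.8910
G1 X237.2832 Y91.3380
G1 X223.0440 Y88.8950
M5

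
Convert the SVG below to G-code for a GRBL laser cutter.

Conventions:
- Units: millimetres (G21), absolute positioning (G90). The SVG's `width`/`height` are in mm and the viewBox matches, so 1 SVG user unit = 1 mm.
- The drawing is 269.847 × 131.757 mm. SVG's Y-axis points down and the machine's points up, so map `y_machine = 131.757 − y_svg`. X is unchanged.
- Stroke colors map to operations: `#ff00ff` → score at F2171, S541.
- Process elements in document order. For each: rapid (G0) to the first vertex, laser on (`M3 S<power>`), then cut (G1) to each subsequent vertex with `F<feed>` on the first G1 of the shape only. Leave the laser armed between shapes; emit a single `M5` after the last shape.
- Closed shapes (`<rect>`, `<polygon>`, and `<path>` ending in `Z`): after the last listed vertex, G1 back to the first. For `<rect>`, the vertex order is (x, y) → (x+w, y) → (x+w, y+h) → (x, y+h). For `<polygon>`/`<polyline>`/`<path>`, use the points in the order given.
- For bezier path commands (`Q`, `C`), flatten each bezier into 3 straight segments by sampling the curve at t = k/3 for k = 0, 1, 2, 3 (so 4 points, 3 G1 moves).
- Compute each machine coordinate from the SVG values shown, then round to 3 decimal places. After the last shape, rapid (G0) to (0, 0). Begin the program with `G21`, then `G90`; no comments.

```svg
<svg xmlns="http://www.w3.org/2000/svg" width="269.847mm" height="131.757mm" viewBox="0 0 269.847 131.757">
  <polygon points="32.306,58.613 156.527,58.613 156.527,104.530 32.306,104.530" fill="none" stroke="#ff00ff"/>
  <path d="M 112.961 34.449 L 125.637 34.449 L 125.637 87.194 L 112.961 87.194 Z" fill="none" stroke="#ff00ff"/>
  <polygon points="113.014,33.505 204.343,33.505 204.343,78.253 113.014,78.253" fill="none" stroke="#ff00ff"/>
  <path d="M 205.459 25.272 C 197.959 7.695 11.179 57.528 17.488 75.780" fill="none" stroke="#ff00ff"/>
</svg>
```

viewBox `0 0 269.847 131.757` with mm width/height → 1 unit = 1 mm. Flip: y_m = 131.757 − y_svg.

**Shape 1** — `<polygon>` rectangle, stroke `#ff00ff` → score (S541, F2171). Machine vertices: (32.306,73.144) → (156.527,73.144) → (156.527,27.227) → (32.306,27.227) → (32.306,73.144). Closed: final G1 returns to the first vertex.

**Shape 2** — `<path>` rectangle, stroke `#ff00ff` → score (S541, F2171). Machine vertices: (112.961,97.308) → (125.637,97.308) → (125.637,44.563) → (112.961,44.563) → (112.961,97.308). Closed: final G1 returns to the first vertex.

**Shape 3** — `<polygon>` rectangle, stroke `#ff00ff` → score (S541, F2171). Machine vertices: (113.014,98.252) → (204.343,98.252) → (204.343,53.504) → (113.014,53.504) → (113.014,98.252). Closed: final G1 returns to the first vertex.

**Shape 4** — `<path>` cubic bezier, stroke `#ff00ff` → score (S541, F2171). Control points (SVG): P0=(205.459,25.272), P1=(197.959,7.695), P2=(11.179,57.528), P3=(17.488,75.780); sampled at t=k/3. Machine vertices: (205.459,106.485) → (151.990,105.258) → (61.751,81.090) → (17.488,55.977). Open path.

G21
G90
G0 X32.306 Y73.144
M3 S541
G1 X156.527 Y73.144 F2171
G1 X156.527 Y27.227
G1 X32.306 Y27.227
G1 X32.306 Y73.144
G0 X112.961 Y97.308
M3 S541
G1 X125.637 Y97.308 F2171
G1 X125.637 Y44.563
G1 X112.961 Y44.563
G1 X112.961 Y97.308
G0 X113.014 Y98.252
M3 S541
G1 X204.343 Y98.252 F2171
G1 X204.343 Y53.504
G1 X113.014 Y53.504
G1 X113.014 Y98.252
G0 X205.459 Y106.485
M3 S541
G1 X151.990 Y105.258 F2171
G1 X61.751 Y81.090
G1 X17.488 Y55.977
M5
G0 X0.000 Y0.000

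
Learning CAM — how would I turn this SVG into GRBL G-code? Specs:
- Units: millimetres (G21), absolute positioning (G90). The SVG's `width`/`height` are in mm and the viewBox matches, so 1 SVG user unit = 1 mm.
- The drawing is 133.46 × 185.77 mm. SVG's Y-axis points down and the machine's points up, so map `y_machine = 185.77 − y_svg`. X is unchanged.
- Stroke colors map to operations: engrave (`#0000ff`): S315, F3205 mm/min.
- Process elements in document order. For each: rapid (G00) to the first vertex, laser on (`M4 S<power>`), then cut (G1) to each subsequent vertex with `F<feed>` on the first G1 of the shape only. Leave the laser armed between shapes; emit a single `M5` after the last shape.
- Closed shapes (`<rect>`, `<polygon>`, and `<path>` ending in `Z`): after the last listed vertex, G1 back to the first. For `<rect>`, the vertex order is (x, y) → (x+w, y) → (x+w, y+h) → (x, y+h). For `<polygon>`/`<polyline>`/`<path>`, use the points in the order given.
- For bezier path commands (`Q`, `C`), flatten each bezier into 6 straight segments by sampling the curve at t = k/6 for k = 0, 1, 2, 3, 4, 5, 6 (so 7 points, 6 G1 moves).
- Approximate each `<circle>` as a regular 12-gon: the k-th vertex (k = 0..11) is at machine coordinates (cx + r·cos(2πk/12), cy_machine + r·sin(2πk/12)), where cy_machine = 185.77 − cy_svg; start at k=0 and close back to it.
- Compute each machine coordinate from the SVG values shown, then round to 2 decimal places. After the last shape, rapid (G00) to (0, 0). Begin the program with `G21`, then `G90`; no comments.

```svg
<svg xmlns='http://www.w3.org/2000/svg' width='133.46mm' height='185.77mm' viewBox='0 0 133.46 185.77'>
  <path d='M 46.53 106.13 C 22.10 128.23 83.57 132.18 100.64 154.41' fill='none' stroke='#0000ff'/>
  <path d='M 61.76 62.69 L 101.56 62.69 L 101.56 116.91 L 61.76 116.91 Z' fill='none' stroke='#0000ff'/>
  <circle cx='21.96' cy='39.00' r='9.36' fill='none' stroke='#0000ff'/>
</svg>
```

Since the viewBox matches the mm dimensions, user units are millimetres directly. The only transform is the Y-flip y_m = 185.77 − y_svg.

Shape 1 is a cubic bezier drawn with `<path>`. Its stroke #0000ff means engrave at S315, F3205. After flipping Y the toolpath is (46.53,79.64) → (40.87,69.93) → (45.91,62.24) → (58.02,55.55) → (73.60,48.85) → (89.01,41.12) → (100.64,31.36).

Shape 2 is a rectangle drawn with `<path>`. Its stroke #0000ff means engrave at S315, F3205. After flipping Y the toolpath is (61.76,123.08) → (101.56,123.08) → (101.56,68.86) → (61.76,68.86) → (61.76,123.08), returning to the start.

Shape 3 is a circle drawn with `<circle>`. Its stroke #0000ff means engrave at S315, F3205. After flipping Y the toolpath is (31.32,146.77) → (30.07,151.45) → (26.64,154.88) → (21.96,156.13) → (17.28,154.88) → (13.85,151.45) → (12.60,146.77) → (13.85,142.09) → (17.28,138.66) → (21.96,137.41) → (26.64,138.66) → (30.07,142.09) → (31.32,146.77), returning to the start.

G21
G90
G00 X46.53 Y79.64
M4 S315
G1 X40.87 Y69.93 F3205
G1 X45.91 Y62.24
G1 X58.02 Y55.55
G1 X73.60 Y48.85
G1 X89.01 Y41.12
G1 X100.64 Y31.36
G00 X61.76 Y123.08
M4 S315
G1 X101.56 Y123.08 F3205
G1 X101.56 Y68.86
G1 X61.76 Y68.86
G1 X61.76 Y123.08
G00 X31.32 Y146.77
M4 S315
G1 X30.07 Y151.45 F3205
G1 X26.64 Y154.88
G1 X21.96 Y156.13
G1 X17.28 Y154.88
G1 X13.85 Y151.45
G1 X12.60 Y146.77
G1 X13.85 Y142.09
G1 X17.28 Y138.66
G1 X21.96 Y137.41
G1 X26.64 Y138.66
G1 X30.07 Y142.09
G1 X31.32 Y146.77
M5
G00 X0.00 Y0.00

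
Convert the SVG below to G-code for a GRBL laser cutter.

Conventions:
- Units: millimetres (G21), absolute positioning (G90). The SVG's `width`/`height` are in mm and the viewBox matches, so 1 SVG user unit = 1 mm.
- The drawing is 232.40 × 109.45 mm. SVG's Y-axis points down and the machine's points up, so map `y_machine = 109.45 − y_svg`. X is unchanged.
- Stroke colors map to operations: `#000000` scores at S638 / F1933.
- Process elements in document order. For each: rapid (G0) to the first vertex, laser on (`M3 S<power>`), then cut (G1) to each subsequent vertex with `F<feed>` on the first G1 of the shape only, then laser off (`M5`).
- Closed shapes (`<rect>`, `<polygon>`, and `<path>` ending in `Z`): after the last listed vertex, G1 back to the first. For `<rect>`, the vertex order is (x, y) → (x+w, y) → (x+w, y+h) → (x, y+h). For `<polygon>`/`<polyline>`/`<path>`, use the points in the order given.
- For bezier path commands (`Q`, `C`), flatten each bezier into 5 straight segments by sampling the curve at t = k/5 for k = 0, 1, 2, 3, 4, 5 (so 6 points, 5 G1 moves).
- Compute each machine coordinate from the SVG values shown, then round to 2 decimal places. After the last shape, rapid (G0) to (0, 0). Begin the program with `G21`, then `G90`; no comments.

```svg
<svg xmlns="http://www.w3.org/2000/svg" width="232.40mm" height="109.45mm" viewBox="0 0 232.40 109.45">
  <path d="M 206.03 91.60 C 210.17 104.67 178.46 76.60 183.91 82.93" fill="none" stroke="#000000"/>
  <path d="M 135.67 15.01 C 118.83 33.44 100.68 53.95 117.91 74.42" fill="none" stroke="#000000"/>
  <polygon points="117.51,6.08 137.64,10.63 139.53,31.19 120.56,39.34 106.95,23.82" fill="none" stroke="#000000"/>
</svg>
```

G21
G90
G0 X206.03 Y17.85
M3 S638
G1 X204.80 Y14.34 F1933
G1 X198.46 Y17.08
G1 X190.53 Y22.44
G1 X184.52 Y26.79
G1 X183.91 Y26.52
M5
G0 X135.67 Y94.44
M3 S638
G1 X125.70 Y83.15 F1933
G1 X117.18 Y71.46
G1 X111.87 Y59.48
G1 X111.52 Y47.30
G1 X117.91 Y35.03
M5
G0 X117.51 Y103.37
M3 S638
G1 X137.64 Y98.82 F1933
G1 X139.53 Y78.26
G1 X120.56 Y70.11
G1 X106.95 Y85.63
G1 X117.51 Y103.37
M5
G0 X0.00 Y0.00

1 u = 1 mm; y_m = 109.45 − y.

[1] `<path>` cubic bezier, #000000→score S638 F1933: (206.03,17.85) → (204.80,14.34) → (198.46,17.08) → (190.53,22.44) → (184.52,26.79) → (183.91,26.52)

[2] `<path>` cubic bezier, #000000→score S638 F1933: (135.67,94.44) → (125.70,83.15) → (117.18,71.46) → (111.87,59.48) → (111.52,47.30) → (117.91,35.03)

[3] `<polygon>` regular polygon, #000000→score S638 F1933: (117.51,103.37) → (137.64,98.82) → (139.53,78.26) → (120.56,70.11) → (106.95,85.63) → (117.51,103.37) (closed)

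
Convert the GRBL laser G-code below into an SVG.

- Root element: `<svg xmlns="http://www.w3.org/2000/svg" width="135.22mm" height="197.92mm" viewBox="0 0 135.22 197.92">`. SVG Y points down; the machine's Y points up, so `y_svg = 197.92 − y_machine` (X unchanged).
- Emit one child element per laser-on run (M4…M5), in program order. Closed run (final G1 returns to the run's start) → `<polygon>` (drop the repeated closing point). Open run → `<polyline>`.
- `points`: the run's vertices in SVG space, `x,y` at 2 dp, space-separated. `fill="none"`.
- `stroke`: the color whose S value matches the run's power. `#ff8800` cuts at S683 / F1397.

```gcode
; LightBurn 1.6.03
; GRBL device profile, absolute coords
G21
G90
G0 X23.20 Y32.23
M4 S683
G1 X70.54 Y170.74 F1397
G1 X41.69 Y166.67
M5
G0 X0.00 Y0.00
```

<svg xmlns="http://www.w3.org/2000/svg" width="135.22mm" height="197.92mm" viewBox="0 0 135.22 197.92">
  <polyline points="23.20,165.69 70.54,27.18 41.69,31.25" fill="none" stroke="#ff8800"/>
</svg>

y_svg = 197.92 − y_m. Every run uses S683, so all elements get stroke `#ff8800` (cut).

[1] open run; points: 23.20,165.69 70.54,27.18 41.69,31.25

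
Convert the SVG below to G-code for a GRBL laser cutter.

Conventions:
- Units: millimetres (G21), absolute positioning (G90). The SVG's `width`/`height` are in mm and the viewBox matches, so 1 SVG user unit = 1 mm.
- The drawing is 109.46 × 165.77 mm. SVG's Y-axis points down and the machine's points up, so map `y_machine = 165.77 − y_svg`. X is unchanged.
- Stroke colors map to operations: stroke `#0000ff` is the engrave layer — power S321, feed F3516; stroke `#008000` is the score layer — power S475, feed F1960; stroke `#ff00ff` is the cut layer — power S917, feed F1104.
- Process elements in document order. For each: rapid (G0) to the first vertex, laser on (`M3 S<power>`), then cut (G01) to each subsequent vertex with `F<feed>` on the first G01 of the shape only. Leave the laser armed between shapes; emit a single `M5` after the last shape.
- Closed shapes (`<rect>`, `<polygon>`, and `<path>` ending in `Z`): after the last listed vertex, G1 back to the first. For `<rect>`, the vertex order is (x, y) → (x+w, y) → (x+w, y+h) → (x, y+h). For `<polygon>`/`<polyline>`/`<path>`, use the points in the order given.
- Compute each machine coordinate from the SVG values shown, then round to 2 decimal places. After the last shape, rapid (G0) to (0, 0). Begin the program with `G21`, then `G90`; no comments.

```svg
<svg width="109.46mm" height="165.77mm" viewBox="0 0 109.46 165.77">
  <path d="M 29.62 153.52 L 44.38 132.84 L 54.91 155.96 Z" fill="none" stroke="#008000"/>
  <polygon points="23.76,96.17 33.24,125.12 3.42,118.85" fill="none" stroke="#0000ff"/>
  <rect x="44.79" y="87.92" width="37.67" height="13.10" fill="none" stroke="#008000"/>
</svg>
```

G21
G90
G0 X29.62 Y12.25
M3 S475
G01 X44.38 Y32.93 F1960
G01 X54.91 Y9.81
G01 X29.62 Y12.25
G0 X23.76 Y69.60
M3 S321
G01 X33.24 Y40.65 F3516
G01 X3.42 Y46.92
G01 X23.76 Y69.60
G0 X44.79 Y77.85
M3 S475
G01 X82.46 Y77.85 F1960
G01 X82.46 Y64.75
G01 X44.79 Y64.75
G01 X44.79 Y77.85
M5
G0 X0.00 Y0.00

viewBox `0 0 109.46 165.77` with mm width/height → 1 unit = 1 mm. Flip: y_m = 165.77 − y_svg.

**Shape 1** — `<path>` regular polygon, stroke `#008000` → score (S475, F1960). Machine vertices: (29.62,12.25) → (44.38,32.93) → (54.91,9.81) → (29.62,12.25). Closed: final G1 returns to the first vertex.

**Shape 2** — `<polygon>` regular polygon, stroke `#0000ff` → engrave (S321, F3516). Machine vertices: (23.76,69.60) → (33.24,40.65) → (3.42,46.92) → (23.76,69.60). Closed: final G1 returns to the first vertex.

**Shape 3** — `<rect>` rectangle, stroke `#008000` → score (S475, F1960). Machine vertices: (44.79,77.85) → (82.46,77.85) → (82.46,64.75) → (44.79,64.75) → (44.79,77.85). Closed: final G1 returns to the first vertex.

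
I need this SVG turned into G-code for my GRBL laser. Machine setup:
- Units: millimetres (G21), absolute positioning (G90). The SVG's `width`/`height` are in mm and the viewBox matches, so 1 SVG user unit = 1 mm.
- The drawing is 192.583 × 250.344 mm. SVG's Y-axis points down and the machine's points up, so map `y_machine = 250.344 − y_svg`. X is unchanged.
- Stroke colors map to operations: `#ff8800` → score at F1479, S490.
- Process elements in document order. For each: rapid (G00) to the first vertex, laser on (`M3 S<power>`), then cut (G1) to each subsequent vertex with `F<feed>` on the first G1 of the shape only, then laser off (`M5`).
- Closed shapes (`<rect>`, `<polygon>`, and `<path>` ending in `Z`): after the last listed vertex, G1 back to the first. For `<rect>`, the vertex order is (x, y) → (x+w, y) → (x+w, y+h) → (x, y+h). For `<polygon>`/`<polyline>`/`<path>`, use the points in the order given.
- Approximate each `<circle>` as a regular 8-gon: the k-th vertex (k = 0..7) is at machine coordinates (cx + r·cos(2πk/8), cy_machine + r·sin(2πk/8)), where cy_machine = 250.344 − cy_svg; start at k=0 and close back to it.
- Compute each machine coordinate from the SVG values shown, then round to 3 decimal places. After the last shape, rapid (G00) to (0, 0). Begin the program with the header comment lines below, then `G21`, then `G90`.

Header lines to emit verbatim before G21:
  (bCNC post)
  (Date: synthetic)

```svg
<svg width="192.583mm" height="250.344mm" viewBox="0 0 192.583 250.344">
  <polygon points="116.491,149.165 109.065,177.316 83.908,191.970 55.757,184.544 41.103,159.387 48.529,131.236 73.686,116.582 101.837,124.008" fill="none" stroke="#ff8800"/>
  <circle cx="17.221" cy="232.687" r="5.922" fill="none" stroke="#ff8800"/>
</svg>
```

(bCNC post)
(Date: synthetic)
G21
G90
G00 X116.491 Y101.179
M3 S490
G1 X109.065 Y73.028 F1479
G1 X83.908 Y58.374
G1 X55.757 Y65.800
G1 X41.103 Y90.957
G1 X48.529 Y119.108
G1 X73.686 Y133.762
G1 X101.837 Y126.336
G1 X116.491 Y101.179
M5
G00 X23.143 Y17.657
M3 S490
G1 X21.408 Y21.844 F1479
G1 X17.221 Y23.579
G1 X13.034 Y21.844
G1 X11.299 Y17.657
G1 X13.034 Y13.470
G1 X17.221 Y11.735
G1 X21.408 Y13.470
G1 X23.143 Y17.657
M5
G00 X0.000 Y0.000

Since the viewBox matches the mm dimensions, user units are millimetres directly. The only transform is the Y-flip y_m = 250.344 − y_svg.

Shape 1 is a regular polygon drawn with `<polygon>`. Its stroke #ff8800 means score at S490, F1479. After flipping Y the toolpath is (116.491,101.179) → (109.065,73.028) → (83.908,58.374) → (55.757,65.800) → (41.103,90.957) → (48.529,119.108) → (73.686,133.762) → (101.837,126.336) → (116.491,101.179), returning to the start.

Shape 2 is a circle drawn with `<circle>`. Its stroke #ff8800 means score at S490, F1479. After flipping Y the toolpath is (23.143,17.657) → (21.408,21.844) → (17.221,23.579) → (13.034,21.844) → (11.299,17.657) → (13.034,13.470) → (17.221,11.735) → (21.408,13.470) → (23.143,17.657), returning to the start.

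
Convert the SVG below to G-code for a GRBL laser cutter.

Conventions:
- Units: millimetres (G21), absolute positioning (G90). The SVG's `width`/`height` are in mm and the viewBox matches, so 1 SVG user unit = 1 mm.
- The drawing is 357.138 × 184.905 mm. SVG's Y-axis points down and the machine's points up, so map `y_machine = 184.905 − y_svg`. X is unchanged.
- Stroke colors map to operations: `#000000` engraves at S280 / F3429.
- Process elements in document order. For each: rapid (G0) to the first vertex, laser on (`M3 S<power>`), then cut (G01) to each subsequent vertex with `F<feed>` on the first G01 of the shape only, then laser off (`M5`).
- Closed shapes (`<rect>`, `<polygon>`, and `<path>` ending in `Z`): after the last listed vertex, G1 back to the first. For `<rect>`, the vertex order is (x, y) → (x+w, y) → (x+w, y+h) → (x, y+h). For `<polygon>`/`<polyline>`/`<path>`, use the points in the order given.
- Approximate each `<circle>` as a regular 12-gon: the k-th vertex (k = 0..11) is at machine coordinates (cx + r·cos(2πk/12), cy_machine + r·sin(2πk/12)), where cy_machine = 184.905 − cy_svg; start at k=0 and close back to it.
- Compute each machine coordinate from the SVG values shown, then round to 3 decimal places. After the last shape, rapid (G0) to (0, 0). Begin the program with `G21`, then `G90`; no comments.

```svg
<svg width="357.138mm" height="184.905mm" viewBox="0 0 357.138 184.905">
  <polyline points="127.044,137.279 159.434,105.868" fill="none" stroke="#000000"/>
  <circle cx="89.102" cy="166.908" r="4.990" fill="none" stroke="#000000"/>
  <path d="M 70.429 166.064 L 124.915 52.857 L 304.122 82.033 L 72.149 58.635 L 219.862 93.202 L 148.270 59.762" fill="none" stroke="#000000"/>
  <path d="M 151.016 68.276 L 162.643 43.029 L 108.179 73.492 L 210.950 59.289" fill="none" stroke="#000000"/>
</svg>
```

G21
G90
G0 X127.044 Y47.626
M3 S280
G01 X159.434 Y79.037 F3429
M5
G0 X94.092 Y17.997
M3 S280
G01 X93.423 Y20.492 F3429
G01 X91.597 Y22.318
G01 X89.102 Y22.987
G01 X86.607 Y22.318
G01 X84.781 Y20.492
G01 X84.112 Y17.997
G01 X84.781 Y15.502
G01 X86.607 Y13.676
G01 X89.102 Y13.007
G01 X91.597 Y13.676
G01 X93.423 Y15.502
G01 X94.092 Y17.997
M5
G0 X70.429 Y18.841
M3 S280
G01 X124.915 Y132.048 F3429
G01 X304.122 Y102.872
G01 X72.149 Y126.270
G01 X219.862 Y91.703
G01 X148.270 Y125.143
M5
G0 X151.016 Y116.629
M3 S280
G01 X162.643 Y141.876 F3429
G01 X108.179 Y111.413
G01 X210.950 Y125.616
M5
G0 X0.000 Y0.000

Since the viewBox matches the mm dimensions, user units are millimetres directly. The only transform is the Y-flip y_m = 184.905 − y_svg.

Shape 1 is a line segment drawn with `<polyline>`. Its stroke #000000 means engrave at S280, F3429. After flipping Y the toolpath is (127.044,47.626) → (159.434,79.037).

Shape 2 is a circle drawn with `<circle>`. Its stroke #000000 means engrave at S280, F3429. After flipping Y the toolpath is (94.092,17.997) → (93.423,20.492) → (91.597,22.318) → (89.102,22.987) → (86.607,22.318) → (84.781,20.492) → (84.112,17.997) → (84.781,15.502) → (86.607,13.676) → (89.102,13.007) → (91.597,13.676) → (93.423,15.502) → (94.092,17.997), returning to the start.

Shape 3 is a open polyline drawn with `<path>`. Its stroke #000000 means engrave at S280, F3429. After flipping Y the toolpath is (70.429,18.841) → (124.915,132.048) → (304.122,102.872) → (72.149,126.270) → (219.862,91.703) → (148.270,125.143).

Shape 4 is a open polyline drawn with `<path>`. Its stroke #000000 means engrave at S280, F3429. After flipping Y the toolpath is (151.016,116.629) → (162.643,141.876) → (108.179,111.413) → (210.950,125.616).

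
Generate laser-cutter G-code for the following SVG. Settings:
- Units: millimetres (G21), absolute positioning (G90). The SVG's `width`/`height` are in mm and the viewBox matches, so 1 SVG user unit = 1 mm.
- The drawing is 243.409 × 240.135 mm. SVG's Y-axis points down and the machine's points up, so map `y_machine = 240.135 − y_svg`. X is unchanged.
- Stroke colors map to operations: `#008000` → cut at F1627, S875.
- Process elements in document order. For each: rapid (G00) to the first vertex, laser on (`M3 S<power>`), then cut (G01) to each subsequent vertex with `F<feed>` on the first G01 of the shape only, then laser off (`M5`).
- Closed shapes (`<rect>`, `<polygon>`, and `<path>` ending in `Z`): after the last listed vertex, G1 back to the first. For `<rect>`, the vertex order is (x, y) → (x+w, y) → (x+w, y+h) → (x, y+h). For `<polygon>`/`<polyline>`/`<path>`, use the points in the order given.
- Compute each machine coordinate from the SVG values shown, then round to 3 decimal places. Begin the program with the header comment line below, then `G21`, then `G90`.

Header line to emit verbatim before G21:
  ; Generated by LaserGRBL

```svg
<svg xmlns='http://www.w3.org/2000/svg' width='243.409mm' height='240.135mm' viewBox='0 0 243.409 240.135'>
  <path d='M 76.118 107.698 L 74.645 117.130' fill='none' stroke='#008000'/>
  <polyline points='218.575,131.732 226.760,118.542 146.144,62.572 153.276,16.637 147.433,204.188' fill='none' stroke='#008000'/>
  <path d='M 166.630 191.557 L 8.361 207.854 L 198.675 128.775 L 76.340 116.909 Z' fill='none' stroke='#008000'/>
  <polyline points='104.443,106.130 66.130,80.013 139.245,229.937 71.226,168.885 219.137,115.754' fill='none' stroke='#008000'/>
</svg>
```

; Generated by LaserGRBL
G21
G90
G00 X76.118 Y132.437
M3 S875
G01 X74.645 Y123.005 F1627
M5
G00 X218.575 Y108.403
M3 S875
G01 X226.760 Y121.593 F1627
G01 X146.144 Y177.563
G01 X153.276 Y223.498
G01 X147.433 Y35.947
M5
G00 X166.630 Y48.578
M3 S875
G01 X8.361 Y32.281 F1627
G01 X198.675 Y111.360
G01 X76.340 Y123.226
G01 X166.630 Y48.578
M5
G00 X104.443 Y134.005
M3 S875
G01 X66.130 Y160.122 F1627
G01 X139.245 Y10.198
G01 X71.226 Y71.250
G01 X219.137 Y124.381
M5

viewBox `0 0 243.409 240.135` with mm width/height → 1 unit = 1 mm. Flip: y_m = 240.135 − y_svg.

**Shape 1** — `<path>` line segment, stroke `#008000` → cut (S875, F1627). Machine vertices: (76.118,132.437) → (74.645,123.005). Open path.

**Shape 2** — `<polyline>` open polyline, stroke `#008000` → cut (S875, F1627). Machine vertices: (218.575,108.403) → (226.760,121.593) → (146.144,177.563) → (153.276,223.498) → (147.433,35.947). Open path.

**Shape 3** — `<path>` closed polygon, stroke `#008000` → cut (S875, F1627). Machine vertices: (166.630,48.578) → (8.361,32.281) → (198.675,111.360) → (76.340,123.226) → (166.630,48.578). Closed: final G1 returns to the first vertex.

**Shape 4** — `<polyline>` open polyline, stroke `#008000` → cut (S875, F1627). Machine vertices: (104.443,134.005) → (66.130,160.122) → (139.245,10.198) → (71.226,71.250) → (219.137,124.381). Open path.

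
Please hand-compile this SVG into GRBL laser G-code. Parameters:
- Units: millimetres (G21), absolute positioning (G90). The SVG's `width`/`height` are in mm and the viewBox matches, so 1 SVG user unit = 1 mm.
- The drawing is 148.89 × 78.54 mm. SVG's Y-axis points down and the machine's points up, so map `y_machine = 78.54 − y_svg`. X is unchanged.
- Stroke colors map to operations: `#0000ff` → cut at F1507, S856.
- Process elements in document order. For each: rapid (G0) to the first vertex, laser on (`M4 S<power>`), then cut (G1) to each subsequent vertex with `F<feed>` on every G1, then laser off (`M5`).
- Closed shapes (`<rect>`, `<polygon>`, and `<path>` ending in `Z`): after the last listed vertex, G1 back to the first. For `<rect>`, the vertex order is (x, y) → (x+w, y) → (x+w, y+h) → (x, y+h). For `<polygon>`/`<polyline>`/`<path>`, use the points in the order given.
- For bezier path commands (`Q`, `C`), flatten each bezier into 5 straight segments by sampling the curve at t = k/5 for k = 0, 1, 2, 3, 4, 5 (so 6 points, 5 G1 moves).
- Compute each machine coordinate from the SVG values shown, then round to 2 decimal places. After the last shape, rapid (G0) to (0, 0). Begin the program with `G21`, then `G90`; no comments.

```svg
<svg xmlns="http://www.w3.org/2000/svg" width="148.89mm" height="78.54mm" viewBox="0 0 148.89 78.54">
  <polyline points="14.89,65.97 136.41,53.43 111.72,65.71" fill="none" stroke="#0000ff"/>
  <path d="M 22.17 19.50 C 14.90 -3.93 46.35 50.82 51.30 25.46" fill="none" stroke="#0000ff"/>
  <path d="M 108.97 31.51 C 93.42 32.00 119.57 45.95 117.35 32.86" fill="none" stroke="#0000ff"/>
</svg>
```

Since the viewBox matches the mm dimensions, user units are millimetres directly. The only transform is the Y-flip y_m = 78.54 − y_svg.

Shape 1 is a open polyline drawn with `<polyline>`. Its stroke #0000ff means cut at S856, F1507. After flipping Y the toolpath is (14.89,12.57) → (136.41,25.11) → (111.72,12.83).

Shape 2 is a cubic bezier drawn with `<path>`. Its stroke #0000ff means cut at S856, F1507. After flipping Y the toolpath is (22.17,59.04) → (21.93,64.98) → (27.86,59.76) → (36.81,50.97) → (45.67,46.21) → (51.30,53.08).

Shape 3 is a cubic bezier drawn with `<path>`. Its stroke #0000ff means cut at S856, F1507. After flipping Y the toolpath is (108.97,47.03) → (104.08,45.44) → (105.84,42.57) → (110.88,40.36) → (115.84,40.75) → (117.35,45.68).

G21
G90
G0 X14.89 Y12.57
M4 S856
G1 X136.41 Y25.11 F1507
G1 X111.72 Y12.83 F1507
M5
G0 X22.17 Y59.04
M4 S856
G1 X21.93 Y64.98 F1507
G1 X27.86 Y59.76 F1507
G1 X36.81 Y50.97 F1507
G1 X45.67 Y46.21 F1507
G1 X51.30 Y53.08 F1507
M5
G0 X108.97 Y47.03
M4 S856
G1 X104.08 Y45.44 F1507
G1 X105.84 Y42.57 F1507
G1 X110.88 Y40.36 F1507
G1 X115.84 Y40.75 F1507
G1 X117.35 Y45.68 F1507
M5
G0 X0.00 Y0.00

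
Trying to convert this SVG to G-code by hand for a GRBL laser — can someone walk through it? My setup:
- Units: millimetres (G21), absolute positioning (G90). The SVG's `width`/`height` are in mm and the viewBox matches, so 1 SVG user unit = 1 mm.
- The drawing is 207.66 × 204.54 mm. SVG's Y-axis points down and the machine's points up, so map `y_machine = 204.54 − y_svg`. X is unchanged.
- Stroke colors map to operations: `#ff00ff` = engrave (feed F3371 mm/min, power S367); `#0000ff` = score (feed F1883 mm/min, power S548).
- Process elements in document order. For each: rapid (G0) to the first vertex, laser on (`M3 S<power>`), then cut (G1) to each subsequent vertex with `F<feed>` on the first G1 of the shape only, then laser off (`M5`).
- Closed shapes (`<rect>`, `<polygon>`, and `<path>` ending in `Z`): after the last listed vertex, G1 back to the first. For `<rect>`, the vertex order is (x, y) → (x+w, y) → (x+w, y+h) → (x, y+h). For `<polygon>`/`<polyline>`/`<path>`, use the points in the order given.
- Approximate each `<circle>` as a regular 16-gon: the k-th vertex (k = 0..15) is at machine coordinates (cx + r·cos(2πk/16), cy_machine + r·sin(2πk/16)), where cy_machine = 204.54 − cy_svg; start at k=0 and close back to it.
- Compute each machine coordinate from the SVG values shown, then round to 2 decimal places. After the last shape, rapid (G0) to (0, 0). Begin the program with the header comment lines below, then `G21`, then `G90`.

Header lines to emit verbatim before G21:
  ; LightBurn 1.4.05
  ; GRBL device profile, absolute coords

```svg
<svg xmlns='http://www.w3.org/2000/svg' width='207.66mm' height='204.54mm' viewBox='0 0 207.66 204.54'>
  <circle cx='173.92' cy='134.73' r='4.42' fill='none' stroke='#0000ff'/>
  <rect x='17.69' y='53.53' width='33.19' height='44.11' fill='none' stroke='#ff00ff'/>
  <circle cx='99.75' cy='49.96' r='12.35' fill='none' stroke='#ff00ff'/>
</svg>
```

viewBox `0 0 207.66 204.54` with mm width/height → 1 unit = 1 mm. Flip: y_m = 204.54 − y_svg.

**Shape 1** — `<circle>` circle, stroke `#0000ff` → score (S548, F1883). Machine vertices: (178.34,69.81) → (178.00,71.50) → (177.05,72.94) → (175.61,73.89) → (173.92,74.23) → (172.23,73.89) → (170.79,72.94) → (169.84,71.50) → (169.50,69.81) → (169.84,68.12) → (170.79,66.68) → (172.23,65.73) → (173.92,65.39) → (175.61,65.73) → (177.05,66.68) → (178.00,68.12) → (178.34,69.81). Closed: final G1 returns to the first vertex.

**Shape 2** — `<rect>` rectangle, stroke `#ff00ff` → engrave (S367, F3371). Machine vertices: (17.69,151.01) → (50.88,151.01) → (50.88,106.90) → (17.69,106.90) → (17.69,151.01). Closed: final G1 returns to the first vertex.

**Shape 3** — `<circle>` circle, stroke `#ff00ff` → engrave (S367, F3371). Machine vertices: (112.10,154.58) → (111.16,159.31) → (108.48,163.31) → (104.48,165.99) → (99.75,166.93) → (95.02,165.99) → (91.02,163.31) → (88.34,159.31) → (87.40,154.58) → (88.34,149.85) → (91.02,145.85) → (95.02,143.17) → (99.75,142.23) → (104.48,143.17) → (108.48,145.85) → (111.16,149.85) → (112.10,154.58). Closed: final G1 returns to the first vertex.

; LightBurn 1.4.05
; GRBL device profile, absolute coords
G21
G90
G0 X178.34 Y69.81
M3 S548
G1 X178.00 Y71.50 F1883
G1 X177.05 Y72.94
G1 X175.61 Y73.89
G1 X173.92 Y74.23
G1 X172.23 Y73.89
G1 X170.79 Y72.94
G1 X169.84 Y71.50
G1 X169.50 Y69.81
G1 X169.84 Y68.12
G1 X170.79 Y66.68
G1 X172.23 Y65.73
G1 X173.92 Y65.39
G1 X175.61 Y65.73
G1 X177.05 Y66.68
G1 X178.00 Y68.12
G1 X178.34 Y69.81
M5
G0 X17.69 Y151.01
M3 S367
G1 X50.88 Y151.01 F3371
G1 X50.88 Y106.90
G1 X17.69 Y106.90
G1 X17.69 Y151.01
M5
G0 X112.10 Y154.58
M3 S367
G1 X111.16 Y159.31 F3371
G1 X108.48 Y163.31
G1 X104.48 Y165.99
G1 X99.75 Y166.93
G1 X95.02 Y165.99
G1 X91.02 Y163.31
G1 X88.34 Y159.31
G1 X87.40 Y154.58
G1 X88.34 Y149.85
G1 X91.02 Y145.85
G1 X95.02 Y143.17
G1 X99.75 Y142.23
G1 X104.48 Y143.17
G1 X108.48 Y145.85
G1 X111.16 Y149.85
G1 X112.10 Y154.58
M5
G0 X0.00 Y0.00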